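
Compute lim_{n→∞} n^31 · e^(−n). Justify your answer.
lim = 0

Exponentials with base > 1 dominate every fixed polynomial: for any fixed c, n^c / e^n → 0 as n → ∞ (e.g. by the ratio test, or since e^n grows faster than any power of n). Hence n^31 · e^(−n) = n^31 / e^n → 0.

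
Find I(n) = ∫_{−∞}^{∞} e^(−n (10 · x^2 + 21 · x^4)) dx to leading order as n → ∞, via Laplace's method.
I(n) ~ sqrt(π/(10n))

φ(x) = 10 · x^2 + 21 · x^4 has its unique global minimum at x* = 0 (since φ'(x) = 20x + 84x^3 = 0 only at x = 0 for real x with both coefficients positive, and φ → ∞ as |x| → ∞). At x* = 0, φ(0) = 0 and φ''(0) = 20. Laplace's method then gives
  I(n) ~ sqrt(2π / (n · φ''(0))) · e^(−n φ(0)) = sqrt(2π / (20n)) = sqrt(π/(10n)).
The 21 · x^4 term contributes only at subleading order (an O(1/n) relative correction).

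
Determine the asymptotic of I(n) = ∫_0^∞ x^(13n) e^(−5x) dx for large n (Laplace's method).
I(n) ~ (sqrt(2π·13n) / 5) · (13n/(5e))^(13n)

Write the integrand as exp(13n ln x − 5x) and set f(x) = 13n ln x − 5x. Then f'(x) = 13n/x − 5 = 0 at x* = 13n/5, and f''(x*) = −13n/x*^2 = −5^2/(13n). Laplace's method (interior maximum) gives
  I(n) ~ e^(f(x*)) · sqrt(2π / |f''(x*)|)
        = exp(13n ln(13n/5) − 13n) · sqrt(2π · 13n / 5^2)
        = (13n/5)^(13n) e^(−13n) · sqrt(2π·13n) / 5
        = (sqrt(2π·13n) / 5) · (13n/(5e))^(13n).
This matches Γ(13n+1)/5^(13n+1) with Stirling applied to Γ.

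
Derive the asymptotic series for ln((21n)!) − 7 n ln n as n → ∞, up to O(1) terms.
ln((21n)!) − 7 n ln n = 14 n ln n + 21(ln 21 − 1) n + (1/2) ln(2π·21n) + O(1/n)

Stirling: ln((21n)!) = 21n ln(21n) − 21n + (1/2) ln(2π·21n) + O(1/n).
Expand 21n ln(21n) = 21n (ln n + ln 21) = 21n ln n + 21n ln 21.
Subtract 7n ln n: leading term is (21 − 7) n ln n = 14 n ln n. The next term is 21n ln 21 − 21n = 21(ln 21 − 1) n. Then the (1/2) ln(2π·21n) correction.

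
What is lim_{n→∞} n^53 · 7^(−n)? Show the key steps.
lim = 0

Exponentials with base > 1 dominate every fixed polynomial: for any fixed c, n^c / 7^n → 0 as n → ∞ (e.g. by the ratio test, or by writing 7^n = e^(n ln 7) and noting e^(n ln 7) / n^c → ∞). Hence n^53 · 7^(−n) = n^53 / 7^n → 0.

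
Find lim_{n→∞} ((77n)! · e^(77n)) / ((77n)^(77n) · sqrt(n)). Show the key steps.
lim = sqrt(2π·77)

Stirling: (77n)! ~ sqrt(2π·77n) · (77n/e)^(77n). Hence
  (77n)! · e^(77n) / (77n)^(77n) ~ sqrt(2π·77n).
Dividing by sqrt(n): sqrt(2π·77n) / sqrt(n) = sqrt(2π·77) · n^((1−1)/2), so the limit is sqrt(2π·77).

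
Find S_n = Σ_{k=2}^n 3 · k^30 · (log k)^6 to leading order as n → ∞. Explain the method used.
S_n ~ 3 · n^31 · (log n)^6 / 31

By integral comparison, S_n = ∫_1^n 3 · x^30 · (log x)^6 dx + O(n^30 · (log n)^6). For the integral, the leading term of ∫_1^n x^30 (log x)^6 dx is n^31/31 · (log n)^6 (by repeated integration by parts; each step lowers the log-exponent and produces a relatively O(1/log n) correction). Hence S_n ~ 3 · n^31 · (log n)^6 / 31.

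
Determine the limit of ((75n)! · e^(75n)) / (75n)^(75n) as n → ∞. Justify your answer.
lim = ∞

Stirling: (75n)! ~ sqrt(2π·75n) · (75n/e)^(75n). Hence
  (75n)! · e^(75n) / (75n)^(75n) ~ sqrt(2π·75n) = sqrt(2π·75) · sqrt(n) → ∞.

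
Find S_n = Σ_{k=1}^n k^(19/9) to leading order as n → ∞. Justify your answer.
S_n ~ (9/28) · n^(28/9)

Integral comparison: Σ_{k=1}^n k^(19/9) = ∫_0^n x^(19/9) dx + O(n^(19/9)). The integral is n^(1 + 19/9) / (1 + 19/9) = n^((19+9)/9) / ((19+9)/9) = (9/28) · n^(28/9).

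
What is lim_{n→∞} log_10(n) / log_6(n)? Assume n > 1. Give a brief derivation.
lim = ln(6) / ln(10) = log_10(6)

Change of base: log_10(n) = ln n / ln 10 and log_6(n) = ln n / ln 6. The ratio is (ln n / ln 10) · (ln 6 / ln n) = ln 6 / ln 10, a constant independent of n. So the limit is ln 6 / ln 10 = log_10(6).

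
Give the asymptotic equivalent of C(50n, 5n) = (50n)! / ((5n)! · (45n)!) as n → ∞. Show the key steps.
C(50n, 5n) ~ (10000000000/387420489)^(5n) · sqrt(5/(9π·5n))

Write N = 5n. Apply Stirling to each factorial:
  (10N)! ~ sqrt(2π·10N) · (10N/e)^(10N),
  N! ~ sqrt(2π N) · (N/e)^N,
  (9N)! ~ sqrt(2π·9N) · (9N/e)^(9N).
The exponential factors combine to (10N)^(10N) / (N^N · (9N)^(9N)) = 10^(10N)/9^(9N) = (10^10/9^9)^N = (10000000000/387420489)^N.
The square-root prefactors combine to sqrt(2π·10N) / (sqrt(2π N)·sqrt(2π·9N)) = sqrt(10 / (2π·9·N)) = sqrt(5/(9π·5n)).
Substituting N = 5n: C(50n, 5n) ~ (10000000000/387420489)^(5n) · sqrt(5/(9π·5n)).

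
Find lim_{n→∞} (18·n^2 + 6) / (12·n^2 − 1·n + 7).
lim = 18/12 = 3/2

For large n the leading n^2 terms dominate both numerator and denominator. Dividing top and bottom by n^2, every other term tends to 0, leaving 18/12 = 3/2.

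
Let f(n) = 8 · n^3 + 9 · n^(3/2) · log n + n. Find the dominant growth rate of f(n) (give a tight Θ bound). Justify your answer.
f(n) ∈ Θ(n^3)

Compare the terms by growth order. For large n, n^a · (log n)^b dominates n^a' · (log n)^b' iff a > a', or (a = a' and b > b'). Ranking the 3 terms shows the dominant one is 8 · n^3. Hence f(n) ∈ Θ(n^3).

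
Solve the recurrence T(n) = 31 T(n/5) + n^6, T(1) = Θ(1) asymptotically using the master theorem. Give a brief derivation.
T(n) = Θ(n^6)

log_5 31 ≈ 2.134. f(n) = n^6 dominates n^(log_5 31) since 6 > 2.134, and the regularity condition a·f(n/b) = 31·(n/5)^6 = (31/15625)·n^6 ≤ c·f(n) holds with c = 31/15625 ≈ 0.00198 < 1. So this is Case 3: T(n) = Θ(f(n)) = Θ(n^6).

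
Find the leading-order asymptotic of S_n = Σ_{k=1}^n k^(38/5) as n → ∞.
S_n ~ (5/43) · n^(43/5)

Integral comparison: Σ_{k=1}^n k^(38/5) = ∫_0^n x^(38/5) dx + O(n^(38/5)). The integral is n^(1 + 38/5) / (1 + 38/5) = n^((38+5)/5) / ((38+5)/5) = (5/43) · n^(43/5).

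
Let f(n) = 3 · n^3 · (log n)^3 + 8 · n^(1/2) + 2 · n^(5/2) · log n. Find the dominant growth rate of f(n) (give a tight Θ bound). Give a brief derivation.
f(n) ∈ Θ(n^3 · (log n)^3)

Compare the terms by growth order. For large n, n^a · (log n)^b dominates n^a' · (log n)^b' iff a > a', or (a = a' and b > b'). Ranking the 3 terms shows the dominant one is 3 · n^3 · (log n)^3. Hence f(n) ∈ Θ(n^3 · (log n)^3).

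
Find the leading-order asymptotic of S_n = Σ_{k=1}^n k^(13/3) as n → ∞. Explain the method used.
S_n ~ (3/16) · n^(16/3)

Integral comparison: Σ_{k=1}^n k^(13/3) = ∫_0^n x^(13/3) dx + O(n^(13/3)). The integral is n^(1 + 13/3) / (1 + 13/3) = n^((13+3)/3) / ((13+3)/3) = (3/16) · n^(16/3).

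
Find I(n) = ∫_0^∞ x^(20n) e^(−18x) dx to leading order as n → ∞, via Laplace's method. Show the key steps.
I(n) ~ (sqrt(2π·20n) / 18) · (20n/(18e))^(20n)

Write the integrand as exp(20n ln x − 18x) and set f(x) = 20n ln x − 18x. Then f'(x) = 20n/x − 18 = 0 at x* = 20n/18, and f''(x*) = −20n/x*^2 = −18^2/(20n). Laplace's method (interior maximum) gives
  I(n) ~ e^(f(x*)) · sqrt(2π / |f''(x*)|)
        = exp(20n ln(20n/18) − 20n) · sqrt(2π · 20n / 18^2)
        = (20n/18)^(20n) e^(−20n) · sqrt(2π·20n) / 18
        = (sqrt(2π·20n) / 18) · (20n/(18e))^(20n).
This matches Γ(20n+1)/18^(20n+1) with Stirling applied to Γ.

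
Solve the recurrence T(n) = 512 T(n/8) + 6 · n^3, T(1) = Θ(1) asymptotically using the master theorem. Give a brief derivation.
T(n) = Θ(n^3 log n)

log_8 512 = 3, and f(n) = 6 · n^3 = Θ(n^(log_8 512)). This is Case 2 of the master theorem: T(n) = Θ(f(n) · log n) = Θ(n^3 log n).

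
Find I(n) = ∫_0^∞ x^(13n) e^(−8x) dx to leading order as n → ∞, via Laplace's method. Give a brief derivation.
I(n) ~ (sqrt(2π·13n) / 8) · (13n/(8e))^(13n)

Write the integrand as exp(13n ln x − 8x) and set f(x) = 13n ln x − 8x. Then f'(x) = 13n/x − 8 = 0 at x* = 13n/8, and f''(x*) = −13n/x*^2 = −8^2/(13n). Laplace's method (interior maximum) gives
  I(n) ~ e^(f(x*)) · sqrt(2π / |f''(x*)|)
        = exp(13n ln(13n/8) − 13n) · sqrt(2π · 13n / 8^2)
        = (13n/8)^(13n) e^(−13n) · sqrt(2π·13n) / 8
        = (sqrt(2π·13n) / 8) · (13n/(8e))^(13n).
This matches Γ(13n+1)/8^(13n+1) with Stirling applied to Γ.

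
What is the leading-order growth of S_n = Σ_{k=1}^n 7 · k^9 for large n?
S_n ~ 7 · n^10 / 10

By integral comparison (Euler-Maclaurin), Σ_{k=1}^n 7 · k^9 = 7 · ∫_0^n x^9 dx + O(n^9) = 7 · n^10/10 + O(n^9). (Equivalently, Faulhaber's formula gives the same leading term.)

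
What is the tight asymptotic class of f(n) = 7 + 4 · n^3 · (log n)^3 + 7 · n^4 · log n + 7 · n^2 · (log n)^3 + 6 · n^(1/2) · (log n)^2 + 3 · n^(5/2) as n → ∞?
f(n) ∈ Θ(n^4 · log n)

Compare the terms by growth order. For large n, n^a · (log n)^b dominates n^a' · (log n)^b' iff a > a', or (a = a' and b > b'). Ranking the 6 terms shows the dominant one is 7 · n^4 · log n. Hence f(n) ∈ Θ(n^4 · log n).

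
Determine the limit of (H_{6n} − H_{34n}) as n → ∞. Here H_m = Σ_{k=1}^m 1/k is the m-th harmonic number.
lim = ln(6/34) = ln(3/17)

Euler-Maclaurin gives H_m = ln m + γ + 1/(2m) + O(1/m^2). The γ and O(1/m) terms cancel in the difference:
  H_{6n} − H_{34n} = ln(6n) − ln(34n) + O(1/n) = ln(6/34) + O(1/n).
Hence the limit is ln(6/34) = ln(3/17).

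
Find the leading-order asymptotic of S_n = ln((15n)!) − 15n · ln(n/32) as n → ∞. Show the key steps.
S_n ~ 15n · (ln 480 − 1) + O(ln n)

Stirling: ln((15n)!) = 15n ln(15n) − 15n + O(ln n).
  S_n = 15n ln(15n) − 15n − 15n ln(n/32) + O(ln n)
      = 15n ln(15n) − 15n ln n + 15n ln 32 − 15n + O(ln n)
      = 15n ln 15 + 15n ln 32 − 15n + O(ln n)
      = 15n (ln 480 − 1) + O(ln n).
Numerically ln(480) − 1 ≈ 5.1738.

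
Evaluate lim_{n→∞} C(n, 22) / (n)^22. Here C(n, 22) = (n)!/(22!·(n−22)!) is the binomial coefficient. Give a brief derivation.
lim = 1/22! = 1/1124000727777607680000

With N = n → ∞: C(N, 22) / N^22 = [N(N−1)…(N−21)] / (22! · N^22) = (1/22!) · 1 · (1 − 1/n) · … · (1 − 21/n). Each factor → 1 as N → ∞, so the limit is 1/22! = 1/1124000727777607680000.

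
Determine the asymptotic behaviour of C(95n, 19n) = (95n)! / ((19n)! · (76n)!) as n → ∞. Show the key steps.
C(95n, 19n) ~ (3125/256)^(19n) · sqrt(5/(8π·19n))

Write N = 19n. Apply Stirling to each factorial:
  (5N)! ~ sqrt(2π·5N) · (5N/e)^(5N),
  N! ~ sqrt(2π N) · (N/e)^N,
  (4N)! ~ sqrt(2π·4N) · (4N/e)^(4N).
The exponential factors combine to (5N)^(5N) / (N^N · (4N)^(4N)) = 5^(5N)/4^(4N) = (5^5/4^4)^N = (3125/256)^N.
The square-root prefactors combine to sqrt(2π·5N) / (sqrt(2π N)·sqrt(2π·4N)) = sqrt(5 / (2π·4·N)) = sqrt(5/(8π·19n)).
Substituting N = 19n: C(95n, 19n) ~ (3125/256)^(19n) · sqrt(5/(8π·19n)).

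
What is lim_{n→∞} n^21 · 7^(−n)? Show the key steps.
lim = 0

Exponentials with base > 1 dominate every fixed polynomial: for any fixed c, n^c / 7^n → 0 as n → ∞ (e.g. by the ratio test, or by writing 7^n = e^(n ln 7) and noting e^(n ln 7) / n^c → ∞). Hence n^21 · 7^(−n) = n^21 / 7^n → 0.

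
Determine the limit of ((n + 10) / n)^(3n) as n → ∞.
lim = e^30

Rewrite as (1 + 10/n)^(3n). By the standard limit (1 + x/n)^n → e^x, we have (1 + 10/n)^n → e^10, and raising to the 3rd power gives e^30.
More precisely, ln[(1 + 10/n)^(3n)] = 3n · ln(1 + 10/n) = 3n · (10/n + O(1/n^2)) = 30 + O(1/n) → 30.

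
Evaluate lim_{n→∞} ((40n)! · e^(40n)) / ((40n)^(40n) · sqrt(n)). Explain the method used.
lim = sqrt(2π·40)

Stirling: (40n)! ~ sqrt(2π·40n) · (40n/e)^(40n). Hence
  (40n)! · e^(40n) / (40n)^(40n) ~ sqrt(2π·40n).
Dividing by sqrt(n): sqrt(2π·40n) / sqrt(n) = sqrt(2π·40) · n^((1−1)/2), so the limit is sqrt(2π·40).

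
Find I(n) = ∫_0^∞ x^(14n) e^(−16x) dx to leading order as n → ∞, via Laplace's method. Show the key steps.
I(n) ~ (sqrt(2π·14n) / 16) · (14n/(16e))^(14n)

Write the integrand as exp(14n ln x − 16x) and set f(x) = 14n ln x − 16x. Then f'(x) = 14n/x − 16 = 0 at x* = 14n/16, and f''(x*) = −14n/x*^2 = −16^2/(14n). Laplace's method (interior maximum) gives
  I(n) ~ e^(f(x*)) · sqrt(2π / |f''(x*)|)
        = exp(14n ln(14n/16) − 14n) · sqrt(2π · 14n / 16^2)
        = (14n/16)^(14n) e^(−14n) · sqrt(2π·14n) / 16
        = (sqrt(2π·14n) / 16) · (14n/(16e))^(14n).
This matches Γ(14n+1)/16^(14n+1) with Stirling applied to Γ.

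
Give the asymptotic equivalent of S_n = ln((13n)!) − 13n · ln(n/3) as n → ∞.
S_n ~ 13n · (ln 39 − 1) + O(ln n)

Stirling: ln((13n)!) = 13n ln(13n) − 13n + O(ln n).
  S_n = 13n ln(13n) − 13n − 13n ln(n/3) + O(ln n)
      = 13n ln(13n) − 13n ln n + 13n ln 3 − 13n + O(ln n)
      = 13n ln 13 + 13n ln 3 − 13n + O(ln n)
      = 13n (ln 39 − 1) + O(ln n).
Numerically ln(39) − 1 ≈ 2.6636.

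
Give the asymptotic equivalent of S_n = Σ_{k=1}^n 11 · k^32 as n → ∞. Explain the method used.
S_n ~ n^33 / 3

By integral comparison (Euler-Maclaurin), Σ_{k=1}^n 11 · k^32 = 11 · ∫_0^n x^32 dx + O(n^32) = 11 · n^33/33 = n^33 / 3 + O(n^32). (Equivalently, Faulhaber's formula gives the same leading term.)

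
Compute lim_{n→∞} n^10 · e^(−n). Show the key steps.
lim = 0

Exponentials with base > 1 dominate every fixed polynomial: for any fixed c, n^c / e^n → 0 as n → ∞ (e.g. by the ratio test, or since e^n grows faster than any power of n). Hence n^10 · e^(−n) = n^10 / e^n → 0.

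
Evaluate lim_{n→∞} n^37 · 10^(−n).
lim = 0

Exponentials with base > 1 dominate every fixed polynomial: for any fixed c, n^c / 10^n → 0 as n → ∞ (e.g. by the ratio test, or by writing 10^n = e^(n ln 10) and noting e^(n ln 10) / n^c → ∞). Hence n^37 · 10^(−n) = n^37 / 10^n → 0.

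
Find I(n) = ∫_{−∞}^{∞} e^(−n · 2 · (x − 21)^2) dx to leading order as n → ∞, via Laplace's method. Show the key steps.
I(n) = sqrt(π/(2n))

Here φ(x) = 2 · (x − 21)^2 has its unique minimum at x* = 21 with φ(x*) = 0 and φ''(x*) = 4. Laplace's method gives
  I(n) ~ e^(−n φ(x*)) · sqrt(2π / (n · φ''(x*))) = sqrt(2π / (4n)) = sqrt(π/(2n)).
This is exact: substituting u = (x − 21)·sqrt(2n) gives I(n) = (1/sqrt(2n)) ∫_{−∞}^{∞} e^(−u^2) du = sqrt(π/(2n)).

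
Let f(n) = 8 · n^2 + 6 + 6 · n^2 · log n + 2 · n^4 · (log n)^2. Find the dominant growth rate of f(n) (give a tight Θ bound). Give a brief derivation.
f(n) ∈ Θ(n^4 · (log n)^2)

Compare the terms by growth order. For large n, n^a · (log n)^b dominates n^a' · (log n)^b' iff a > a', or (a = a' and b > b'). Ranking the 4 terms shows the dominant one is 2 · n^4 · (log n)^2. Hence f(n) ∈ Θ(n^4 · (log n)^2).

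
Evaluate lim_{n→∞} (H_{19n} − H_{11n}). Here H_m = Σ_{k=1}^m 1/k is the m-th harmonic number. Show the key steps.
lim = ln(19/11)

Euler-Maclaurin gives H_m = ln m + γ + 1/(2m) + O(1/m^2). The γ and O(1/m) terms cancel in the difference:
  H_{19n} − H_{11n} = ln(19n) − ln(11n) + O(1/n) = ln(19/11) + O(1/n).
Hence the limit is ln(19/11).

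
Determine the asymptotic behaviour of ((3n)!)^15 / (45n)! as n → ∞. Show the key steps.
((3n)!)^15/(45n)! ~ ((2π·3n)^(14/2) / sqrt(15)) · 15^(−15·3n)  →  0

Write N = 3n. Stirling: N! ~ sqrt(2π N)(N/e)^N and (15N)! ~ sqrt(2π·15N)·(15N/e)^(15N).
  (N!)^15/(15N)! ~ (2π N)^(15/2) (N/e)^(15N) / [sqrt(2π·15N) (15N/e)^(15N)]
     = (2π N)^(15/2) / sqrt(2π·15N) · (N/(15N))^(15N)
     = (2π N)^((15−1)/2) / sqrt(15) · 15^(−15N).
Since 15^15 > 1, the factor 15^(−15N) decays exponentially, so the ratio → 0. Substituting N = 3n gives the stated form.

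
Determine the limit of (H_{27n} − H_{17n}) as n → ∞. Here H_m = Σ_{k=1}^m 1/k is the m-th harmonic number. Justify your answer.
lim = ln(27/17)

Euler-Maclaurin gives H_m = ln m + γ + 1/(2m) + O(1/m^2). The γ and O(1/m) terms cancel in the difference:
  H_{27n} − H_{17n} = ln(27n) − ln(17n) + O(1/n) = ln(27/17) + O(1/n).
Hence the limit is ln(27/17).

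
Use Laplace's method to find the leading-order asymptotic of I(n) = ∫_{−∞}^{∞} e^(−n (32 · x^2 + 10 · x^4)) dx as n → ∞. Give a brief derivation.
I(n) ~ sqrt(π/(32n))

φ(x) = 32 · x^2 + 10 · x^4 has its unique global minimum at x* = 0 (since φ'(x) = 64x + 40x^3 = 0 only at x = 0 for real x with both coefficients positive, and φ → ∞ as |x| → ∞). At x* = 0, φ(0) = 0 and φ''(0) = 64. Laplace's method then gives
  I(n) ~ sqrt(2π / (n · φ''(0))) · e^(−n φ(0)) = sqrt(2π / (64n)) = sqrt(π/(32n)).
The 10 · x^4 term contributes only at subleading order (an O(1/n) relative correction).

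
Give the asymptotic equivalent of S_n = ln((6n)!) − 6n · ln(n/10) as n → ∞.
S_n ~ 6n · (ln 60 − 1) + O(ln n)

Stirling: ln((6n)!) = 6n ln(6n) − 6n + O(ln n).
  S_n = 6n ln(6n) − 6n − 6n ln(n/10) + O(ln n)
      = 6n ln(6n) − 6n ln n + 6n ln 10 − 6n + O(ln n)
      = 6n ln 6 + 6n ln 10 − 6n + O(ln n)
      = 6n (ln 60 − 1) + O(ln n).
Numerically ln(60) − 1 ≈ 3.0943.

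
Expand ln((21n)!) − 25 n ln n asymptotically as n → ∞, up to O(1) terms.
ln((21n)!) − 25 n ln n = −4 n ln n + 21(ln 21 − 1) n + (1/2) ln(2π·21n) + O(1/n)

Stirling: ln((21n)!) = 21n ln(21n) − 21n + (1/2) ln(2π·21n) + O(1/n).
Expand 21n ln(21n) = 21n (ln n + ln 21) = 21n ln n + 21n ln 21.
Subtract 25n ln n: leading term is (21 − 25) n ln n = −4 n ln n. The next term is 21n ln 21 − 21n = 21(ln 21 − 1) n. Then the (1/2) ln(2π·21n) correction.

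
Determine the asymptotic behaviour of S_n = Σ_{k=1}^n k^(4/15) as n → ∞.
S_n ~ (15/19) · n^(19/15)

Integral comparison: Σ_{k=1}^n k^(4/15) = ∫_0^n x^(4/15) dx + O(n^(4/15)). The integral is n^(1 + 4/15) / (1 + 4/15) = n^((4+15)/15) / ((4+15)/15) = (15/19) · n^(19/15).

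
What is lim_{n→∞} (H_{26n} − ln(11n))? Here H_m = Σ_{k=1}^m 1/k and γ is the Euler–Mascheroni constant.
lim = ln(26/11) + γ

By Euler-Maclaurin, H_m = ln m + γ + O(1/m). So
  H_{26n} − ln(11n) = ln(26n) + γ − ln(11n) + O(1/n)
                       = ln(26/11) + γ + O(1/n).
Hence the limit is ln(26/11) + γ.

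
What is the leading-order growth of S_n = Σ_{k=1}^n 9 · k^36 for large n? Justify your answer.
S_n ~ 9 · n^37 / 37

By integral comparison (Euler-Maclaurin), Σ_{k=1}^n 9 · k^36 = 9 · ∫_0^n x^36 dx + O(n^36) = 9 · n^37/37 + O(n^36). (Equivalently, Faulhaber's formula gives the same leading term.)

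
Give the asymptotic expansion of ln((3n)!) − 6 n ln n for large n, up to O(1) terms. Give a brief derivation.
ln((3n)!) − 6 n ln n = −3 n ln n + 3(ln 3 − 1) n + (1/2) ln(2π·3n) + O(1/n)

Stirling: ln((3n)!) = 3n ln(3n) − 3n + (1/2) ln(2π·3n) + O(1/n).
Expand 3n ln(3n) = 3n (ln n + ln 3) = 3n ln n + 3n ln 3.
Subtract 6n ln n: leading term is (3 − 6) n ln n = −3 n ln n. The next term is 3n ln 3 − 3n = 3(ln 3 − 1) n. Then the (1/2) ln(2π·3n) correction.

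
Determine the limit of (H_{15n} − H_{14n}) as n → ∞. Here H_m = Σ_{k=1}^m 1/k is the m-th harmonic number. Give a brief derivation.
lim = ln(15/14)

Euler-Maclaurin gives H_m = ln m + γ + 1/(2m) + O(1/m^2). The γ and O(1/m) terms cancel in the difference:
  H_{15n} − H_{14n} = ln(15n) − ln(14n) + O(1/n) = ln(15/14) + O(1/n).
Hence the limit is ln(15/14).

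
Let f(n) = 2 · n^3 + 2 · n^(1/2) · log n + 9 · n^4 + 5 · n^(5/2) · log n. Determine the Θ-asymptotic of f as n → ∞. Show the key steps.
f(n) ∈ Θ(n^4)

Compare the terms by growth order. For large n, n^a · (log n)^b dominates n^a' · (log n)^b' iff a > a', or (a = a' and b > b'). Ranking the 4 terms shows the dominant one is 9 · n^4. Hence f(n) ∈ Θ(n^4).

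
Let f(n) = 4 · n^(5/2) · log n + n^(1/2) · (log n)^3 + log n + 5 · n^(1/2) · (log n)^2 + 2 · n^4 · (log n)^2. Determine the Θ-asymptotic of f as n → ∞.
f(n) ∈ Θ(n^4 · (log n)^2)

Compare the terms by growth order. For large n, n^a · (log n)^b dominates n^a' · (log n)^b' iff a > a', or (a = a' and b > b'). Ranking the 5 terms shows the dominant one is 2 · n^4 · (log n)^2. Hence f(n) ∈ Θ(n^4 · (log n)^2).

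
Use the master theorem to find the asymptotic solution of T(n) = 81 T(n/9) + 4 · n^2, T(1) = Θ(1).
T(n) = Θ(n^2 log n)

log_9 81 = 2, and f(n) = 4 · n^2 = Θ(n^(log_9 81)). This is Case 2 of the master theorem: T(n) = Θ(f(n) · log n) = Θ(n^2 log n).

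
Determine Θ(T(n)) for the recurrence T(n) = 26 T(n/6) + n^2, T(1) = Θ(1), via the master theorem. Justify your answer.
T(n) = Θ(n^2)

log_6 26 ≈ 1.818. f(n) = n^2 dominates n^(log_6 26) since 2 > 1.818, and the regularity condition a·f(n/b) = 26·(n/6)^2 = (26/36)·n^2 ≤ c·f(n) holds with c = 26/36 ≈ 0.722 < 1. So this is Case 3: T(n) = Θ(f(n)) = Θ(n^2).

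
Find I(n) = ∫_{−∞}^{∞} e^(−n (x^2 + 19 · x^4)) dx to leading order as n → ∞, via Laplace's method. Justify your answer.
I(n) ~ sqrt(π/n)

φ(x) = x^2 + 19 · x^4 has its unique global minimum at x* = 0 (since φ'(x) = 2x + 76x^3 = 0 only at x = 0 for real x with both coefficients positive, and φ → ∞ as |x| → ∞). At x* = 0, φ(0) = 0 and φ''(0) = 2. Laplace's method then gives
  I(n) ~ sqrt(2π / (n · φ''(0))) · e^(−n φ(0)) = sqrt(2π / (2n)) = sqrt(π/n).
The 19 · x^4 term contributes only at subleading order (an O(1/n) relative correction).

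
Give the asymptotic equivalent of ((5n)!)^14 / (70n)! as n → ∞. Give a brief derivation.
((5n)!)^14/(70n)! ~ ((2π·5n)^(13/2) / sqrt(14)) · 14^(−14·5n)  →  0

Write N = 5n. Stirling: N! ~ sqrt(2π N)(N/e)^N and (14N)! ~ sqrt(2π·14N)·(14N/e)^(14N).
  (N!)^14/(14N)! ~ (2π N)^(14/2) (N/e)^(14N) / [sqrt(2π·14N) (14N/e)^(14N)]
     = (2π N)^(14/2) / sqrt(2π·14N) · (N/(14N))^(14N)
     = (2π N)^((14−1)/2) / sqrt(14) · 14^(−14N).
Since 14^14 > 1, the factor 14^(−14N) decays exponentially, so the ratio → 0. Substituting N = 5n gives the stated form.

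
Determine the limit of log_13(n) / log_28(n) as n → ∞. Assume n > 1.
lim = ln(28) / ln(13) = log_13(28)

Change of base: log_13(n) = ln n / ln 13 and log_28(n) = ln n / ln 28. The ratio is (ln n / ln 13) · (ln 28 / ln n) = ln 28 / ln 13, a constant independent of n. So the limit is ln 28 / ln 13 = log_13(28).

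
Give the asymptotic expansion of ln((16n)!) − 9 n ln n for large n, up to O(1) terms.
ln((16n)!) − 9 n ln n = 7 n ln n + 16(ln 16 − 1) n + (1/2) ln(2π·16n) + O(1/n)

Stirling: ln((16n)!) = 16n ln(16n) − 16n + (1/2) ln(2π·16n) + O(1/n).
Expand 16n ln(16n) = 16n (ln n + ln 16) = 16n ln n + 16n ln 16.
Subtract 9n ln n: leading term is (16 − 9) n ln n = 7 n ln n. The next term is 16n ln 16 − 16n = 16(ln 16 − 1) n. Then the (1/2) ln(2π·16n) correction.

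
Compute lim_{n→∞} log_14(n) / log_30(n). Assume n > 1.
lim = ln(30) / ln(14) = log_14(30)

Change of base: log_14(n) = ln n / ln 14 and log_30(n) = ln n / ln 30. The ratio is (ln n / ln 14) · (ln 30 / ln n) = ln 30 / ln 14, a constant independent of n. So the limit is ln 30 / ln 14 = log_14(30).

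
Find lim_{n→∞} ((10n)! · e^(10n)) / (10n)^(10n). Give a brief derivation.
lim = ∞

Stirling: (10n)! ~ sqrt(2π·10n) · (10n/e)^(10n). Hence
  (10n)! · e^(10n) / (10n)^(10n) ~ sqrt(2π·10n) = sqrt(2π·10) · sqrt(n) → ∞.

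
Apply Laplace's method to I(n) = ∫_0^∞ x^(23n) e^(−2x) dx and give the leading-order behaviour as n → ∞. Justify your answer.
I(n) ~ (sqrt(2π·23n) / 2) · (23n/(2e))^(23n)

Write the integrand as exp(23n ln x − 2x) and set f(x) = 23n ln x − 2x. Then f'(x) = 23n/x − 2 = 0 at x* = 23n/2, and f''(x*) = −23n/x*^2 = −2^2/(23n). Laplace's method (interior maximum) gives
  I(n) ~ e^(f(x*)) · sqrt(2π / |f''(x*)|)
        = exp(23n ln(23n/2) − 23n) · sqrt(2π · 23n / 2^2)
        = (23n/2)^(23n) e^(−23n) · sqrt(2π·23n) / 2
        = (sqrt(2π·23n) / 2) · (23n/(2e))^(23n).
This matches Γ(23n+1)/2^(23n+1) with Stirling applied to Γ.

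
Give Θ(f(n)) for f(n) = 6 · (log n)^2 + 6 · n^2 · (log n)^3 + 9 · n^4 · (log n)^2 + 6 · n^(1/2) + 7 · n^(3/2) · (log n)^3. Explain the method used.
f(n) ∈ Θ(n^4 · (log n)^2)

Compare the terms by growth order. For large n, n^a · (log n)^b dominates n^a' · (log n)^b' iff a > a', or (a = a' and b > b'). Ranking the 5 terms shows the dominant one is 9 · n^4 · (log n)^2. Hence f(n) ∈ Θ(n^4 · (log n)^2).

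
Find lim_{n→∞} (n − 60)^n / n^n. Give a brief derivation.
lim = e^(−60)

Rewrite as (1 − 60/n)^(n). By the standard limit (1 + x/n)^n → e^x, we have (1 − 60/n)^n → e^(−60), and raising to the 1st power gives e^(−60).
More precisely, ln[(1 − 60/n)^(n)] = n · ln(1 − 60/n) = n · (-60/n + O(1/n^2)) = -60 + O(1/n) → -60.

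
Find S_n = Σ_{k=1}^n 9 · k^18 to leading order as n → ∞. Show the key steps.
S_n ~ 9 · n^19 / 19

By integral comparison (Euler-Maclaurin), Σ_{k=1}^n 9 · k^18 = 9 · ∫_0^n x^18 dx + O(n^18) = 9 · n^19/19 + O(n^18). (Equivalently, Faulhaber's formula gives the same leading term.)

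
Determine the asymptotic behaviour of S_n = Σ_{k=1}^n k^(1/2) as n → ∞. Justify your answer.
S_n ~ (2/3) · n^(3/2)

Integral comparison: Σ_{k=1}^n k^(1/2) = ∫_0^n x^(1/2) dx + O(n^(1/2)). The integral is n^(1 + 1/2) / (1 + 1/2) = n^((1+2)/2) / ((1+2)/2) = (2/3) · n^(3/2).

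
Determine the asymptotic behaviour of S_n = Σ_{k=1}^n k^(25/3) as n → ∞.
S_n ~ (3/28) · n^(28/3)

Integral comparison: Σ_{k=1}^n k^(25/3) = ∫_0^n x^(25/3) dx + O(n^(25/3)). The integral is n^(1 + 25/3) / (1 + 25/3) = n^((25+3)/3) / ((25+3)/3) = (3/28) · n^(28/3).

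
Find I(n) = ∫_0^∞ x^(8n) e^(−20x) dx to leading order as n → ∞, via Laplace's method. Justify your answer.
I(n) ~ (sqrt(2π·8n) / 20) · (8n/(20e))^(8n)

Write the integrand as exp(8n ln x − 20x) and set f(x) = 8n ln x − 20x. Then f'(x) = 8n/x − 20 = 0 at x* = 8n/20, and f''(x*) = −8n/x*^2 = −20^2/(8n). Laplace's method (interior maximum) gives
  I(n) ~ e^(f(x*)) · sqrt(2π / |f''(x*)|)
        = exp(8n ln(8n/20) − 8n) · sqrt(2π · 8n / 20^2)
        = (8n/20)^(8n) e^(−8n) · sqrt(2π·8n) / 20
        = (sqrt(2π·8n) / 20) · (8n/(20e))^(8n).
This matches Γ(8n+1)/20^(8n+1) with Stirling applied to Γ.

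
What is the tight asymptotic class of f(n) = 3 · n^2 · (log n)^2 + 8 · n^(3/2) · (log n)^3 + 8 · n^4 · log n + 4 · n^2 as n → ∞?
f(n) ∈ Θ(n^4 · log n)

Compare the terms by growth order. For large n, n^a · (log n)^b dominates n^a' · (log n)^b' iff a > a', or (a = a' and b > b'). Ranking the 4 terms shows the dominant one is 8 · n^4 · log n. Hence f(n) ∈ Θ(n^4 · log n).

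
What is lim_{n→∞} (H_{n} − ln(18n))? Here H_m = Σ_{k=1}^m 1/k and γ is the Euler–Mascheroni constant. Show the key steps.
lim = −ln 18 + γ

By Euler-Maclaurin, H_m = ln m + γ + O(1/m). So
  H_{n} − ln(18n) = ln(n) + γ − ln(18n) + O(1/n)
                       = ln(1/18) + γ + O(1/n).
Hence the limit is ln(1/18) + γ.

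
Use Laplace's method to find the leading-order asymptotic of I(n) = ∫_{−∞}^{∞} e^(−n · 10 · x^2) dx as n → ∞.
I(n) = sqrt(π/(10n))

Here φ(x) = 10 · x^2 has its unique minimum at x* = 0 with φ(x*) = 0 and φ''(x*) = 20. Laplace's method gives
  I(n) ~ e^(−n φ(x*)) · sqrt(2π / (n · φ''(x*))) = sqrt(2π / (20n)) = sqrt(π/(10n)).
This is exact: substituting u = (x − 0)·sqrt(10n) gives I(n) = (1/sqrt(10n)) ∫_{−∞}^{∞} e^(−u^2) du = sqrt(π/(10n)).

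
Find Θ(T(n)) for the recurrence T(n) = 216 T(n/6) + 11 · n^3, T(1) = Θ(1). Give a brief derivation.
T(n) = Θ(n^3 log n)

log_6 216 = 3, and f(n) = 11 · n^3 = Θ(n^(log_6 216)). This is Case 2 of the master theorem: T(n) = Θ(f(n) · log n) = Θ(n^3 log n).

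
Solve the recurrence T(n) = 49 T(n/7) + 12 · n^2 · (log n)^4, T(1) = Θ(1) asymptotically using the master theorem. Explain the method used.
T(n) = Θ(n^2 · (log n)^5)

Here log_7 49 = 2 and f(n) = 12 · n^2 · (log n)^4 = Θ(n^(log_7 49) · (log n)^4). This is the extended Case 2 of the master theorem (f matches the critical exponent up to log factors), giving T(n) = Θ(n^(log_7 49) · (log n)^(4+1)) = Θ(n^2 · (log n)^5).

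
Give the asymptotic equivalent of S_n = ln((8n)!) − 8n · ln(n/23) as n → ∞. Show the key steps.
S_n ~ 8n · (ln 184 − 1) + O(ln n)

Stirling: ln((8n)!) = 8n ln(8n) − 8n + O(ln n).
  S_n = 8n ln(8n) − 8n − 8n ln(n/23) + O(ln n)
      = 8n ln(8n) − 8n ln n + 8n ln 23 − 8n + O(ln n)
      = 8n ln 8 + 8n ln 23 − 8n + O(ln n)
      = 8n (ln 184 − 1) + O(ln n).
Numerically ln(184) − 1 ≈ 4.2149.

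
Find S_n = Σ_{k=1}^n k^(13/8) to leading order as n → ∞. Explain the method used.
S_n ~ (8/21) · n^(21/8)

Integral comparison: Σ_{k=1}^n k^(13/8) = ∫_0^n x^(13/8) dx + O(n^(13/8)). The integral is n^(1 + 13/8) / (1 + 13/8) = n^((13+8)/8) / ((13+8)/8) = (8/21) · n^(21/8).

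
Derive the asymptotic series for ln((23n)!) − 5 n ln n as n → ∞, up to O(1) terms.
ln((23n)!) − 5 n ln n = 18 n ln n + 23(ln 23 − 1) n + (1/2) ln(2π·23n) + O(1/n)

Stirling: ln((23n)!) = 23n ln(23n) − 23n + (1/2) ln(2π·23n) + O(1/n).
Expand 23n ln(23n) = 23n (ln n + ln 23) = 23n ln n + 23n ln 23.
Subtract 5n ln n: leading term is (23 − 5) n ln n = 18 n ln n. The next term is 23n ln 23 − 23n = 23(ln 23 − 1) n. Then the (1/2) ln(2π·23n) correction.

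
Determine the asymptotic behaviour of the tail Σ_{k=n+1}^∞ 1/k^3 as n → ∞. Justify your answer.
Σ_{k>n} 1/k^3 ~ 1/(2 · n^2)

Compare to the integral: ∫_{n}^∞ x^(−3) dx = [−x^(−2)/2]_{n}^∞ = 1/((3−1)·n^2). Euler-Maclaurin then gives
  Σ_{k>n} 1/k^3 = ∫_{n}^∞ dx/x^3 − 1/(2·n^3) + O(1/n^4).
(Equivalently this is ζ(3) − Σ_{k≤n} 1/k^3.)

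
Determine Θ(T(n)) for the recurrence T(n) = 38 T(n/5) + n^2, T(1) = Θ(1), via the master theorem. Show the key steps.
T(n) = Θ(n^(log_5 38))

Master theorem: compare f(n) = n^2 to n^(log_5 38) where log_5 38 ≈ 2.260. Since 2 < log_5 38, we have f(n) = O(n^(log_5 38 − ε)) for some ε > 0 — Case 1. Hence T(n) = Θ(n^(log_5 38)).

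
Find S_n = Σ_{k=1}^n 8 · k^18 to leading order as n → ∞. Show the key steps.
S_n ~ 8 · n^19 / 19

By integral comparison (Euler-Maclaurin), Σ_{k=1}^n 8 · k^18 = 8 · ∫_0^n x^18 dx + O(n^18) = 8 · n^19/19 + O(n^18). (Equivalently, Faulhaber's formula gives the same leading term.)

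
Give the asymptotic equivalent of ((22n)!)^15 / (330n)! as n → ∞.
((22n)!)^15/(330n)! ~ ((2π·22n)^(14/2) / sqrt(15)) · 15^(−15·22n)  →  0

Write N = 22n. Stirling: N! ~ sqrt(2π N)(N/e)^N and (15N)! ~ sqrt(2π·15N)·(15N/e)^(15N).
  (N!)^15/(15N)! ~ (2π N)^(15/2) (N/e)^(15N) / [sqrt(2π·15N) (15N/e)^(15N)]
     = (2π N)^(15/2) / sqrt(2π·15N) · (N/(15N))^(15N)
     = (2π N)^((15−1)/2) / sqrt(15) · 15^(−15N).
Since 15^15 > 1, the factor 15^(−15N) decays exponentially, so the ratio → 0. Substituting N = 22n gives the stated form.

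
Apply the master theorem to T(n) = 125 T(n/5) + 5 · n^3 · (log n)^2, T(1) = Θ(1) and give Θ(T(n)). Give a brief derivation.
T(n) = Θ(n^3 · (log n)^3)

Here log_5 125 = 3 and f(n) = 5 · n^3 · (log n)^2 = Θ(n^(log_5 125) · (log n)^2). This is the extended Case 2 of the master theorem (f matches the critical exponent up to log factors), giving T(n) = Θ(n^(log_5 125) · (log n)^(2+1)) = Θ(n^3 · (log n)^3).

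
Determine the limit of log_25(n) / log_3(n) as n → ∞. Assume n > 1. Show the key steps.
lim = ln(3) / ln(25) = log_25(3)

Change of base: log_25(n) = ln n / ln 25 and log_3(n) = ln n / ln 3. The ratio is (ln n / ln 25) · (ln 3 / ln n) = ln 3 / ln 25, a constant independent of n. So the limit is ln 3 / ln 25 = log_25(3).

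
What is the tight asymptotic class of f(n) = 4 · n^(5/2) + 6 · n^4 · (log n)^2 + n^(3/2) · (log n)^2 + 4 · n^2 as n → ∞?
f(n) ∈ Θ(n^4 · (log n)^2)

Compare the terms by growth order. For large n, n^a · (log n)^b dominates n^a' · (log n)^b' iff a > a', or (a = a' and b > b'). Ranking the 4 terms shows the dominant one is 6 · n^4 · (log n)^2. Hence f(n) ∈ Θ(n^4 · (log n)^2).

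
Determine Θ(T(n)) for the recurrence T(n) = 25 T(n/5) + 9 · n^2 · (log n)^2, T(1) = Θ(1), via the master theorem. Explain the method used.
T(n) = Θ(n^2 · (log n)^3)

Here log_5 25 = 2 and f(n) = 9 · n^2 · (log n)^2 = Θ(n^(log_5 25) · (log n)^2). This is the extended Case 2 of the master theorem (f matches the critical exponent up to log factors), giving T(n) = Θ(n^(log_5 25) · (log n)^(2+1)) = Θ(n^2 · (log n)^3).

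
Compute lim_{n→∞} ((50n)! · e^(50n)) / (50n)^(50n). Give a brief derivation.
lim = ∞

Stirling: (50n)! ~ sqrt(2π·50n) · (50n/e)^(50n). Hence
  (50n)! · e^(50n) / (50n)^(50n) ~ sqrt(2π·50n) = sqrt(2π·50) · sqrt(n) → ∞.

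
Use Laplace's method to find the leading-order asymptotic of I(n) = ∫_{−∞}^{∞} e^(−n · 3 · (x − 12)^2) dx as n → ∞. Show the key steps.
I(n) = sqrt(π/(3n))

Here φ(x) = 3 · (x − 12)^2 has its unique minimum at x* = 12 with φ(x*) = 0 and φ''(x*) = 6. Laplace's method gives
  I(n) ~ e^(−n φ(x*)) · sqrt(2π / (n · φ''(x*))) = sqrt(2π / (6n)) = sqrt(π/(3n)).
This is exact: substituting u = (x − 12)·sqrt(3n) gives I(n) = (1/sqrt(3n)) ∫_{−∞}^{∞} e^(−u^2) du = sqrt(π/(3n)).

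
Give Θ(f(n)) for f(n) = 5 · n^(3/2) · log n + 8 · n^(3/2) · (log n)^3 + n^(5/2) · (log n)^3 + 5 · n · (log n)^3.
f(n) ∈ Θ(n^(5/2) · (log n)^3)

Compare the terms by growth order. For large n, n^a · (log n)^b dominates n^a' · (log n)^b' iff a > a', or (a = a' and b > b'). Ranking the 4 terms shows the dominant one is n^(5/2) · (log n)^3. Hence f(n) ∈ Θ(n^(5/2) · (log n)^3).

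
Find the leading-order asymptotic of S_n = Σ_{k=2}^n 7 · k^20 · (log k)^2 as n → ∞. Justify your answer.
S_n ~ n^21 · (log n)^2 / 3

By integral comparison, S_n = ∫_1^n 7 · x^20 · (log x)^2 dx + O(n^20 · (log n)^2). For the integral, the leading term of ∫_1^n x^20 (log x)^2 dx is n^21/21 · (log n)^2 (by repeated integration by parts; each step lowers the log-exponent and produces a relatively O(1/log n) correction). Hence S_n ~ n^21 · (log n)^2 / 3.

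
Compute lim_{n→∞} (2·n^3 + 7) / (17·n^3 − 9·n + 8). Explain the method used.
lim = 2/17

For large n the leading n^3 terms dominate both numerator and denominator. Dividing top and bottom by n^3, every other term tends to 0, leaving 2/17.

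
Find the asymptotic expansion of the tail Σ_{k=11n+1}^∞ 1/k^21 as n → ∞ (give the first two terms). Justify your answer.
Σ_{k>11n} 1/k^21 = 1/(20 · (11n)^20) − 1/(2 · (11n)^21) + O(1/(11n)^22)

Compare to the integral: ∫_{11n}^∞ x^(−21) dx = [−x^(−20)/20]_{11n}^∞ = 1/((21−1)·(11n)^20). The Euler-Maclaurin correction adds −f(11n)/2 = −1/(2·(11n)^21). Euler-Maclaurin then gives
  Σ_{k>11n} 1/k^21 = ∫_{11n}^∞ dx/x^21 − 1/(2·(11n)^21) + O(1/(11n)^22).
(Equivalently this is ζ(21) − Σ_{k≤11n} 1/k^21.)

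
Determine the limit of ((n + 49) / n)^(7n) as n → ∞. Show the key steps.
lim = e^343

Rewrite as (1 + 49/n)^(7n). By the standard limit (1 + x/n)^n → e^x, we have (1 + 49/n)^n → e^49, and raising to the 7th power gives e^343.
More precisely, ln[(1 + 49/n)^(7n)] = 7n · ln(1 + 49/n) = 7n · (49/n + O(1/n^2)) = 343 + O(1/n) → 343.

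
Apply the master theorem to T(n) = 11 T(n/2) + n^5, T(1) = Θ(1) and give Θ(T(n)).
T(n) = Θ(n^5)

log_2 11 ≈ 3.459. f(n) = n^5 dominates n^(log_2 11) since 5 > 3.459, and the regularity condition a·f(n/b) = 11·(n/2)^5 = (11/32)·n^5 ≤ c·f(n) holds with c = 11/32 ≈ 0.344 < 1. So this is Case 3: T(n) = Θ(f(n)) = Θ(n^5).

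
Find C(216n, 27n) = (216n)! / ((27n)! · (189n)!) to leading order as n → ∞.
C(216n, 27n) ~ (16777216/823543)^(27n) · sqrt(4/(7π·27n))

Write N = 27n. Apply Stirling to each factorial:
  (8N)! ~ sqrt(2π·8N) · (8N/e)^(8N),
  N! ~ sqrt(2π N) · (N/e)^N,
  (7N)! ~ sqrt(2π·7N) · (7N/e)^(7N).
The exponential factors combine to (8N)^(8N) / (N^N · (7N)^(7N)) = 8^(8N)/7^(7N) = (8^8/7^7)^N = (16777216/823543)^N.
The square-root prefactors combine to sqrt(2π·8N) / (sqrt(2π N)·sqrt(2π·7N)) = sqrt(8 / (2π·7·N)) = sqrt(4/(7π·27n)).
Substituting N = 27n: C(216n, 27n) ~ (16777216/823543)^(27n) · sqrt(4/(7π·27n)).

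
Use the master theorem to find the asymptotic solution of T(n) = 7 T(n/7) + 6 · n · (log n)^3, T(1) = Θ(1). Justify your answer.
T(n) = Θ(n · (log n)^4)

Here log_7 7 = 1 and f(n) = 6 · n · (log n)^3 = Θ(n^(log_7 7) · (log n)^3). This is the extended Case 2 of the master theorem (f matches the critical exponent up to log factors), giving T(n) = Θ(n^(log_7 7) · (log n)^(3+1)) = Θ(n · (log n)^4).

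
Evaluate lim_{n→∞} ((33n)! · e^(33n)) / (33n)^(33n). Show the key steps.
lim = ∞

Stirling: (33n)! ~ sqrt(2π·33n) · (33n/e)^(33n). Hence
  (33n)! · e^(33n) / (33n)^(33n) ~ sqrt(2π·33n) = sqrt(2π·33) · sqrt(n) → ∞.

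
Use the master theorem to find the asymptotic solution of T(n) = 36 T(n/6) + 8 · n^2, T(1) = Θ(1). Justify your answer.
T(n) = Θ(n^2 log n)

log_6 36 = 2, and f(n) = 8 · n^2 = Θ(n^(log_6 36)). This is Case 2 of the master theorem: T(n) = Θ(f(n) · log n) = Θ(n^2 log n).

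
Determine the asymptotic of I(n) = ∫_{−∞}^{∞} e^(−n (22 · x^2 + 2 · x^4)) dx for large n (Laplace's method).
I(n) ~ sqrt(π/(22n))

φ(x) = 22 · x^2 + 2 · x^4 has its unique global minimum at x* = 0 (since φ'(x) = 44x + 8x^3 = 0 only at x = 0 for real x with both coefficients positive, and φ → ∞ as |x| → ∞). At x* = 0, φ(0) = 0 and φ''(0) = 44. Laplace's method then gives
  I(n) ~ sqrt(2π / (n · φ''(0))) · e^(−n φ(0)) = sqrt(2π / (44n)) = sqrt(π/(22n)).
The 2 · x^4 term contributes only at subleading order (an O(1/n) relative correction).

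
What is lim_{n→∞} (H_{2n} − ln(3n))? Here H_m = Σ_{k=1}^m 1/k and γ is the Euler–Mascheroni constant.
lim = ln(2/3) + γ

By Euler-Maclaurin, H_m = ln m + γ + O(1/m). So
  H_{2n} − ln(3n) = ln(2n) + γ − ln(3n) + O(1/n)
                       = ln(2/3) + γ + O(1/n).
Hence the limit is ln(2/3) + γ.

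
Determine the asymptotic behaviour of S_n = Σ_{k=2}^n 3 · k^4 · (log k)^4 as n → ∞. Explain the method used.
S_n ~ 3 · n^5 · (log n)^4 / 5

By integral comparison, S_n = ∫_1^n 3 · x^4 · (log x)^4 dx + O(n^4 · (log n)^4). For the integral, the leading term of ∫_1^n x^4 (log x)^4 dx is n^5/5 · (log n)^4 (by repeated integration by parts; each step lowers the log-exponent and produces a relatively O(1/log n) correction). Hence S_n ~ 3 · n^5 · (log n)^4 / 5.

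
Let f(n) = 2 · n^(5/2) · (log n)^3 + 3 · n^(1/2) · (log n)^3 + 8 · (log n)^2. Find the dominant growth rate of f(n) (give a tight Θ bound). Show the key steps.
f(n) ∈ Θ(n^(5/2) · (log n)^3)

Compare the terms by growth order. For large n, n^a · (log n)^b dominates n^a' · (log n)^b' iff a > a', or (a = a' and b > b'). Ranking the 3 terms shows the dominant one is 2 · n^(5/2) · (log n)^3. Hence f(n) ∈ Θ(n^(5/2) · (log n)^3).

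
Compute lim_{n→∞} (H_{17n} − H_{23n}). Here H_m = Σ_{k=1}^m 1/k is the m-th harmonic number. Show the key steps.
lim = ln(17/23)

Euler-Maclaurin gives H_m = ln m + γ + 1/(2m) + O(1/m^2). The γ and O(1/m) terms cancel in the difference:
  H_{17n} − H_{23n} = ln(17n) − ln(23n) + O(1/n) = ln(17/23) + O(1/n).
Hence the limit is ln(17/23).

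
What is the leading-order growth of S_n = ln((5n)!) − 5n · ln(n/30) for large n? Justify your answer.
S_n ~ 5n · (ln 150 − 1) + O(ln n)

Stirling: ln((5n)!) = 5n ln(5n) − 5n + O(ln n).
  S_n = 5n ln(5n) − 5n − 5n ln(n/30) + O(ln n)
      = 5n ln(5n) − 5n ln n + 5n ln 30 − 5n + O(ln n)
      = 5n ln 5 + 5n ln 30 − 5n + O(ln n)
      = 5n (ln 150 − 1) + O(ln n).
Numerically ln(150) − 1 ≈ 4.0106.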